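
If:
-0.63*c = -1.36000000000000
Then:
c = 2.16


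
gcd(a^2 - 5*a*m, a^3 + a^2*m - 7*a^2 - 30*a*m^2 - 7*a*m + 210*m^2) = a - 5*m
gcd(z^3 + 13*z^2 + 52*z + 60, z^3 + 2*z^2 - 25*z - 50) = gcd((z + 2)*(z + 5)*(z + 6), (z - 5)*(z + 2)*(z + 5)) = z^2 + 7*z + 10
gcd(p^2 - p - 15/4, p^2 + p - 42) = 1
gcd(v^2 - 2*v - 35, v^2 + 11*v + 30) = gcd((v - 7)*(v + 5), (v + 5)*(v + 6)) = v + 5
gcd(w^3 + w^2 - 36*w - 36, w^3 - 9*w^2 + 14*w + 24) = w^2 - 5*w - 6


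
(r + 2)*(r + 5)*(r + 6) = r^3 + 13*r^2 + 52*r + 60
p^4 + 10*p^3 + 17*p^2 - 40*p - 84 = (p - 2)*(p + 2)*(p + 3)*(p + 7)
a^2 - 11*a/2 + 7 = (a - 7/2)*(a - 2)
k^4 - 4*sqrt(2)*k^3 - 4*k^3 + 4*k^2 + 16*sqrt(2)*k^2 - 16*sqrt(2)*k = k*(k - 2)^2*(k - 4*sqrt(2))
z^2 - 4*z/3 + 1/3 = (z - 1)*(z - 1/3)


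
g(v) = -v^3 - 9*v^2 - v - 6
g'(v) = -3*v^2 - 18*v - 1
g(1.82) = -43.66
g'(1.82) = -43.70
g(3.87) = -202.62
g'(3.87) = -115.59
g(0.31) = -7.20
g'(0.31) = -6.87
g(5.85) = -520.05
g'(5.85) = -208.97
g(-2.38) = -41.12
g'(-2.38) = 24.85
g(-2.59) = -46.41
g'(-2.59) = 25.50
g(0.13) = -6.28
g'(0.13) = -3.39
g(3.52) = -164.65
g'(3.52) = -101.53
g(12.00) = -3042.00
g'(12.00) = -649.00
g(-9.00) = 3.00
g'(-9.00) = -82.00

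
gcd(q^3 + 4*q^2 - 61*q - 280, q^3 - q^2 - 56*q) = q^2 - q - 56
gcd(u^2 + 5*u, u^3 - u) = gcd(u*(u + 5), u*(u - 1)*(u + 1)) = u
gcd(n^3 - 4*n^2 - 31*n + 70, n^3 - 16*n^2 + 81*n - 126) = n - 7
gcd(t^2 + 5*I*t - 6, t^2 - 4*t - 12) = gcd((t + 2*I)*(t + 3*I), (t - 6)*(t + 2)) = 1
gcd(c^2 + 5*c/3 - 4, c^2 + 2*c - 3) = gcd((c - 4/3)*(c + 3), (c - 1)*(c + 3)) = c + 3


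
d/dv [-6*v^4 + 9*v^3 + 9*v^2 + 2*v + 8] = -24*v^3 + 27*v^2 + 18*v + 2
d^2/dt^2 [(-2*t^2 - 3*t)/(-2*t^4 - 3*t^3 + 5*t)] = 6*(8*t^5 + 36*t^4 + 54*t^3 + 67*t^2 + 60*t + 15)/(8*t^9 + 36*t^8 + 54*t^7 - 33*t^6 - 180*t^5 - 135*t^4 + 150*t^3 + 225*t^2 - 125)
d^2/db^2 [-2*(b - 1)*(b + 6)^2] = -12*b - 44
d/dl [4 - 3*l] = -3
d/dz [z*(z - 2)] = 2*z - 2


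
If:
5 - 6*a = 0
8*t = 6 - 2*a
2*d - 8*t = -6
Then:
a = 5/6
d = -5/6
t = 13/24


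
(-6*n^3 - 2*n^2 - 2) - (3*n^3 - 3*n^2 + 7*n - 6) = -9*n^3 + n^2 - 7*n + 4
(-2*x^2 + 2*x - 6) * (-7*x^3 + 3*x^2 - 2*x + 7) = 14*x^5 - 20*x^4 + 52*x^3 - 36*x^2 + 26*x - 42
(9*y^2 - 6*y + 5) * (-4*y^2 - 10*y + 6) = -36*y^4 - 66*y^3 + 94*y^2 - 86*y + 30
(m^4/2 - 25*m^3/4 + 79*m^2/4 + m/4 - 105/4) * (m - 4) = m^5/2 - 33*m^4/4 + 179*m^3/4 - 315*m^2/4 - 109*m/4 + 105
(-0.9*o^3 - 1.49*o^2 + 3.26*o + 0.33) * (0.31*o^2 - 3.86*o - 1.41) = -0.279*o^5 + 3.0121*o^4 + 8.031*o^3 - 10.3804*o^2 - 5.8704*o - 0.4653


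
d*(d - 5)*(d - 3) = d^3 - 8*d^2 + 15*d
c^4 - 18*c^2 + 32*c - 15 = (c - 3)*(c - 1)^2*(c + 5)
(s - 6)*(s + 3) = s^2 - 3*s - 18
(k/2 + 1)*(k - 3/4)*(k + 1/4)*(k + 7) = k^4/2 + 17*k^3/4 + 149*k^2/32 - 139*k/32 - 21/16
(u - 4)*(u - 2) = u^2 - 6*u + 8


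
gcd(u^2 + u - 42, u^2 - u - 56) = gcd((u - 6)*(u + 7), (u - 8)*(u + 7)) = u + 7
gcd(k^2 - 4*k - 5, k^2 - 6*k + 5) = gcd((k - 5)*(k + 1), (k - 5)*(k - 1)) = k - 5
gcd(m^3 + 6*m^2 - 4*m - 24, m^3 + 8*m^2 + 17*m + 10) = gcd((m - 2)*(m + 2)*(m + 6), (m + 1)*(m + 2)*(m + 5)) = m + 2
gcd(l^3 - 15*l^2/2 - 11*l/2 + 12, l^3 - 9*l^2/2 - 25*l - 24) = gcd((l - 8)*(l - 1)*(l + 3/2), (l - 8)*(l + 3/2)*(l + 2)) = l^2 - 13*l/2 - 12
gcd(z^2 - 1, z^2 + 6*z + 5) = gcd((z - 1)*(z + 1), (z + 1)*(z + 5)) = z + 1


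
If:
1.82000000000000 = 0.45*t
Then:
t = 4.04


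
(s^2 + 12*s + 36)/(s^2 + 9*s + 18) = (s + 6)/(s + 3)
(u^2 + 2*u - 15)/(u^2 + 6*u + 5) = (u - 3)/(u + 1)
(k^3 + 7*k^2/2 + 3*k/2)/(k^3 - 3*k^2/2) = (2*k^2 + 7*k + 3)/(k*(2*k - 3))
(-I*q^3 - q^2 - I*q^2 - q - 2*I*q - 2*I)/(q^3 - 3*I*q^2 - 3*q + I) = (-I*q^3 - q^2 - I*q^2 - q - 2*I*q - 2*I)/(q^3 - 3*I*q^2 - 3*q + I)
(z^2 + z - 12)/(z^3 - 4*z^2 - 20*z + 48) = (z - 3)/(z^2 - 8*z + 12)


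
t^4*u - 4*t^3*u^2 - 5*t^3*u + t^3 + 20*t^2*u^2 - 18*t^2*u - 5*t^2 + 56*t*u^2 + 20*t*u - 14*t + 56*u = (t - 7)*(t + 2)*(t - 4*u)*(t*u + 1)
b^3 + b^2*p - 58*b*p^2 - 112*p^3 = (b - 8*p)*(b + 2*p)*(b + 7*p)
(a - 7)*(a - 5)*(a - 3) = a^3 - 15*a^2 + 71*a - 105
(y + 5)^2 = y^2 + 10*y + 25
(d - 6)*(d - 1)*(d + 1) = d^3 - 6*d^2 - d + 6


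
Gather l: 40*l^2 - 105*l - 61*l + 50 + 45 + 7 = 40*l^2 - 166*l + 102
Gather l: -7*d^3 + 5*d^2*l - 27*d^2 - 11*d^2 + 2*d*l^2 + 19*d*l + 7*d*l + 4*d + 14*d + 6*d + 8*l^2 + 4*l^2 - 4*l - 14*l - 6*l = -7*d^3 - 38*d^2 + 24*d + l^2*(2*d + 12) + l*(5*d^2 + 26*d - 24)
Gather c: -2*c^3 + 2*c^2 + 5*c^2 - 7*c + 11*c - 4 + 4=-2*c^3 + 7*c^2 + 4*c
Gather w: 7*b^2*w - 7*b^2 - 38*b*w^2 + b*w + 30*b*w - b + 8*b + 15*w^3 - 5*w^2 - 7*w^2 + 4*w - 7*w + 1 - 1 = -7*b^2 + 7*b + 15*w^3 + w^2*(-38*b - 12) + w*(7*b^2 + 31*b - 3)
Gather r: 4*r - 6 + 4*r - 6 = 8*r - 12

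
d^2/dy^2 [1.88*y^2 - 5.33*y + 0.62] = 3.76000000000000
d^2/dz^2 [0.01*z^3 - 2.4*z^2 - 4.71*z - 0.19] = 0.06*z - 4.8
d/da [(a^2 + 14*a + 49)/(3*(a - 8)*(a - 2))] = 2*(-4*a^2 - 11*a + 119)/(a^4 - 20*a^3 + 132*a^2 - 320*a + 256)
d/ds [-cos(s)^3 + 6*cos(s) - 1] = 3*(cos(s)^2 - 2)*sin(s)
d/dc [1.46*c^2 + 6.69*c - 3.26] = 2.92*c + 6.69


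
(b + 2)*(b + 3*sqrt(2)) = b^2 + 2*b + 3*sqrt(2)*b + 6*sqrt(2)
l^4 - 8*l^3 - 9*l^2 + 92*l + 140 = (l - 7)*(l - 5)*(l + 2)^2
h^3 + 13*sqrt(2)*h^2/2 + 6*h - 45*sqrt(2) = (h - 3*sqrt(2)/2)*(h + 3*sqrt(2))*(h + 5*sqrt(2))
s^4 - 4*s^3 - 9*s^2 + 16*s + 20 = (s - 5)*(s - 2)*(s + 1)*(s + 2)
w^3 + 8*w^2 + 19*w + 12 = (w + 1)*(w + 3)*(w + 4)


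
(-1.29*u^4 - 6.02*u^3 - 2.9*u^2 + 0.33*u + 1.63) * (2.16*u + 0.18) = -2.7864*u^5 - 13.2354*u^4 - 7.3476*u^3 + 0.1908*u^2 + 3.5802*u + 0.2934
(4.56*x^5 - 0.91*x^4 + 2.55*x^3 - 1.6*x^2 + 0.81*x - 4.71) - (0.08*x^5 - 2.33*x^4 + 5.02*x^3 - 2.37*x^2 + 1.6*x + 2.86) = 4.48*x^5 + 1.42*x^4 - 2.47*x^3 + 0.77*x^2 - 0.79*x - 7.57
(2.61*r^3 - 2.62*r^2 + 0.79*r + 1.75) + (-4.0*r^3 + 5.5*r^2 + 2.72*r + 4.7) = -1.39*r^3 + 2.88*r^2 + 3.51*r + 6.45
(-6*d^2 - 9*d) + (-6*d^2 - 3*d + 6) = -12*d^2 - 12*d + 6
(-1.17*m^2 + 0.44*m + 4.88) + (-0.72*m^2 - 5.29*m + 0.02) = -1.89*m^2 - 4.85*m + 4.9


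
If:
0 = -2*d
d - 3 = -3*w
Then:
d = 0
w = 1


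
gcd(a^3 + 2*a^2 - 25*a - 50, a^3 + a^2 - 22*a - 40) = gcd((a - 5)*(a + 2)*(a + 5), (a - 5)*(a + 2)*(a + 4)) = a^2 - 3*a - 10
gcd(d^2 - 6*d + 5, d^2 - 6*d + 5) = d^2 - 6*d + 5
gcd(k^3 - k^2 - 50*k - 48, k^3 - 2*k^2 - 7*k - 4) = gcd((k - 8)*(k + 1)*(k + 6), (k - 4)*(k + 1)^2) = k + 1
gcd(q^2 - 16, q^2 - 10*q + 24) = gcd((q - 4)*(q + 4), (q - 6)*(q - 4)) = q - 4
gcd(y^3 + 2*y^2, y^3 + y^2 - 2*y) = y^2 + 2*y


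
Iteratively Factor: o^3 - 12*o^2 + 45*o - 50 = (o - 2)*(o^2 - 10*o + 25) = (o - 5)*(o - 2)*(o - 5)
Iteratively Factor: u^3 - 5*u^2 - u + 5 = (u - 1)*(u^2 - 4*u - 5) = (u - 1)*(u + 1)*(u - 5)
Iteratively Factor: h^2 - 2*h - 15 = (h + 3)*(h - 5)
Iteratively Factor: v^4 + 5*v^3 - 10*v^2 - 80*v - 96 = (v + 2)*(v^3 + 3*v^2 - 16*v - 48) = (v - 4)*(v + 2)*(v^2 + 7*v + 12) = (v - 4)*(v + 2)*(v + 3)*(v + 4)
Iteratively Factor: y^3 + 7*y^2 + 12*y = (y)*(y^2 + 7*y + 12) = y*(y + 4)*(y + 3)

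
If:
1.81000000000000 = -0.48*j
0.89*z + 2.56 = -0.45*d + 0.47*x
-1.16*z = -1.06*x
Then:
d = -0.834800838574423*z - 5.68888888888889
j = -3.77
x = 1.09433962264151*z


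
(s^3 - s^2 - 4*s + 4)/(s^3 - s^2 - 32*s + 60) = (s^2 + s - 2)/(s^2 + s - 30)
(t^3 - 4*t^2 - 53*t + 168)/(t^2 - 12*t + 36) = (t^3 - 4*t^2 - 53*t + 168)/(t^2 - 12*t + 36)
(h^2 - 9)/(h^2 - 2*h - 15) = (h - 3)/(h - 5)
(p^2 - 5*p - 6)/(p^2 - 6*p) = (p + 1)/p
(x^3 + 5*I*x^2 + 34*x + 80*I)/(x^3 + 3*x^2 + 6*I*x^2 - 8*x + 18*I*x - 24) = (x^2 + 3*I*x + 40)/(x^2 + x*(3 + 4*I) + 12*I)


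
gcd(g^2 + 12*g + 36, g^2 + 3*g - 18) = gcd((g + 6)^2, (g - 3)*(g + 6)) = g + 6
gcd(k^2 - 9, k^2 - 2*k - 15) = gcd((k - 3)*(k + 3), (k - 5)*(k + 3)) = k + 3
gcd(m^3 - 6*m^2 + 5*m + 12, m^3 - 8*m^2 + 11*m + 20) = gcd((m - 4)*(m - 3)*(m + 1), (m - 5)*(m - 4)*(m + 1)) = m^2 - 3*m - 4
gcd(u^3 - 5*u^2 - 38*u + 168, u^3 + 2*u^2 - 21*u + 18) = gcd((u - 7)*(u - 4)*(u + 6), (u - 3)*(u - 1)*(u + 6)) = u + 6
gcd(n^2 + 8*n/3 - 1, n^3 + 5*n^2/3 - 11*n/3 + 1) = n^2 + 8*n/3 - 1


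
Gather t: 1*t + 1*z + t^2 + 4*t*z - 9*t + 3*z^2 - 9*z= t^2 + t*(4*z - 8) + 3*z^2 - 8*z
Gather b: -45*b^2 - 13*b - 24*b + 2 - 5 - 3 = -45*b^2 - 37*b - 6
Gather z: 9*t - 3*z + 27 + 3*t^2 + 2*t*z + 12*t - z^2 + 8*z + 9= 3*t^2 + 21*t - z^2 + z*(2*t + 5) + 36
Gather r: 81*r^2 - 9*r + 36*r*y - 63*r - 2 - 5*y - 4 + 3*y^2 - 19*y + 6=81*r^2 + r*(36*y - 72) + 3*y^2 - 24*y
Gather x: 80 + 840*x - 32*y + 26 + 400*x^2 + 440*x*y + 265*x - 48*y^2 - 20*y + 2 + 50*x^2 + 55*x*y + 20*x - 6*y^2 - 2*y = 450*x^2 + x*(495*y + 1125) - 54*y^2 - 54*y + 108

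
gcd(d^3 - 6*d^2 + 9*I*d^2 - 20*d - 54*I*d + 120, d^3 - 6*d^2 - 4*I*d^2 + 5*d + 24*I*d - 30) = d - 6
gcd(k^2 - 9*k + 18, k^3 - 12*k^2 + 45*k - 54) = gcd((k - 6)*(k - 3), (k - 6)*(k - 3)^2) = k^2 - 9*k + 18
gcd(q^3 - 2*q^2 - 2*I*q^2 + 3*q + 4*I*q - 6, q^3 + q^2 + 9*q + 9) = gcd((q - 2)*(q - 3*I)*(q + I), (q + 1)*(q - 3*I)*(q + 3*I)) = q - 3*I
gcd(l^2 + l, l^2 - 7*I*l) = l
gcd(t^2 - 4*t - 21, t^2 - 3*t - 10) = 1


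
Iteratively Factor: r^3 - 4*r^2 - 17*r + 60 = (r - 5)*(r^2 + r - 12) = (r - 5)*(r + 4)*(r - 3)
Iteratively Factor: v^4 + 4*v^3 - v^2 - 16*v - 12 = (v + 2)*(v^3 + 2*v^2 - 5*v - 6) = (v + 2)*(v + 3)*(v^2 - v - 2) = (v - 2)*(v + 2)*(v + 3)*(v + 1)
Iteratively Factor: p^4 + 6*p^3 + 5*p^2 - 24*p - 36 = (p - 2)*(p^3 + 8*p^2 + 21*p + 18) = (p - 2)*(p + 3)*(p^2 + 5*p + 6) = (p - 2)*(p + 2)*(p + 3)*(p + 3)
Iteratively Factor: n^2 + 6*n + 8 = (n + 4)*(n + 2)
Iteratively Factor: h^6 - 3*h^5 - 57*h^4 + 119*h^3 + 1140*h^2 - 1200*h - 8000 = (h + 4)*(h^5 - 7*h^4 - 29*h^3 + 235*h^2 + 200*h - 2000) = (h - 5)*(h + 4)*(h^4 - 2*h^3 - 39*h^2 + 40*h + 400) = (h - 5)^2*(h + 4)*(h^3 + 3*h^2 - 24*h - 80) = (h - 5)^2*(h + 4)^2*(h^2 - h - 20) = (h - 5)^2*(h + 4)^3*(h - 5)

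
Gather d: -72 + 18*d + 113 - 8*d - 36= 10*d + 5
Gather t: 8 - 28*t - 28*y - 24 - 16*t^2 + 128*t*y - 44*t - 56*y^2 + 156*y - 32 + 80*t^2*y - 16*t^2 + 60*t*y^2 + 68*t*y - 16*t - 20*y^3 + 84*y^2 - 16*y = t^2*(80*y - 32) + t*(60*y^2 + 196*y - 88) - 20*y^3 + 28*y^2 + 112*y - 48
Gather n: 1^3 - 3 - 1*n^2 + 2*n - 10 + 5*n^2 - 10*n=4*n^2 - 8*n - 12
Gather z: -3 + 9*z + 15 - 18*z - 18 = -9*z - 6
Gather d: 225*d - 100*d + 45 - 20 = 125*d + 25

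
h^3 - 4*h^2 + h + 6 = (h - 3)*(h - 2)*(h + 1)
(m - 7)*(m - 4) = m^2 - 11*m + 28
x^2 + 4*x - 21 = (x - 3)*(x + 7)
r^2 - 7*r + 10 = (r - 5)*(r - 2)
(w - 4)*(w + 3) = w^2 - w - 12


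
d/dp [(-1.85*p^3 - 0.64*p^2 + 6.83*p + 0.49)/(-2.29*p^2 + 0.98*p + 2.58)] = (4.2365*p^4 - 3.626*p^3 + 0.694499999999998*p^2 - 1.0582*p + 17.1412)/(5.2441*p^4 - 4.4884*p^3 - 10.856*p^2 + 5.0568*p + 6.6564)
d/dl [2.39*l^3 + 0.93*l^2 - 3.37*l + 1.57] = 7.17*l^2 + 1.86*l - 3.37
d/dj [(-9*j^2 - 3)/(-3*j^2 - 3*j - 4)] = 9*(3*j^2 + 6*j - 1)/(9*j^4 + 18*j^3 + 33*j^2 + 24*j + 16)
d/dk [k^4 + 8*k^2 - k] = 4*k^3 + 16*k - 1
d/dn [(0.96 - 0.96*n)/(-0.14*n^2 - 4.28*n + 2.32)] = (0.1344*n^2 + 4.1088*n - 2.2272)*(0.14*n^2 + 4.28*n - (0.28*n + 4.28)*(n - 1) - 2.32)/(0.14*n^2 + 4.28*n - 2.32)^3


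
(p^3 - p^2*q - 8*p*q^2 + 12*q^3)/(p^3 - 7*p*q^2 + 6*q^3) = (p - 2*q)/(p - q)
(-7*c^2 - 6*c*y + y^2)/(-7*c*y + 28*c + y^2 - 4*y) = (c + y)/(y - 4)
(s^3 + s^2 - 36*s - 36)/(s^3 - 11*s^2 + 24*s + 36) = (s + 6)/(s - 6)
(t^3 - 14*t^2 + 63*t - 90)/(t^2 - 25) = (t^2 - 9*t + 18)/(t + 5)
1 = 1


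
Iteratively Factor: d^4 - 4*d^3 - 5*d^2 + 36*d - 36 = (d - 2)*(d^3 - 2*d^2 - 9*d + 18) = (d - 2)^2*(d^2 - 9) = (d - 3)*(d - 2)^2*(d + 3)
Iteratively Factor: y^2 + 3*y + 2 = (y + 2)*(y + 1)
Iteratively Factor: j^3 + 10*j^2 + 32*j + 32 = (j + 4)*(j^2 + 6*j + 8) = (j + 2)*(j + 4)*(j + 4)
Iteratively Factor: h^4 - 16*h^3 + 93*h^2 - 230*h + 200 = (h - 4)*(h^3 - 12*h^2 + 45*h - 50) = (h - 4)*(h - 2)*(h^2 - 10*h + 25) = (h - 5)*(h - 4)*(h - 2)*(h - 5)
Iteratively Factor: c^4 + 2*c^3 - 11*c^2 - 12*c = (c - 3)*(c^3 + 5*c^2 + 4*c) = (c - 3)*(c + 1)*(c^2 + 4*c) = c*(c - 3)*(c + 1)*(c + 4)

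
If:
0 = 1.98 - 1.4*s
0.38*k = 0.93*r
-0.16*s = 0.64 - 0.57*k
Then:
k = 1.52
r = 0.62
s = 1.41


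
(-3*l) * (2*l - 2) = -6*l^2 + 6*l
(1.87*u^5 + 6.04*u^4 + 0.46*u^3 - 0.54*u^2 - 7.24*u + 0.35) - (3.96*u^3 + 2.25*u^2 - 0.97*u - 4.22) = 1.87*u^5 + 6.04*u^4 - 3.5*u^3 - 2.79*u^2 - 6.27*u + 4.57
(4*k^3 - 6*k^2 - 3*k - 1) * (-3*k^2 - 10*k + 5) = -12*k^5 - 22*k^4 + 89*k^3 + 3*k^2 - 5*k - 5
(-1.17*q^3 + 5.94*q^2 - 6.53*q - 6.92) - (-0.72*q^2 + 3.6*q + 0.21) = -1.17*q^3 + 6.66*q^2 - 10.13*q - 7.13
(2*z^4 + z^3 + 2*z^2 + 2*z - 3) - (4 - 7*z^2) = 2*z^4 + z^3 + 9*z^2 + 2*z - 7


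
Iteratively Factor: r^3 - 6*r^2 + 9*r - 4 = (r - 1)*(r^2 - 5*r + 4) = (r - 4)*(r - 1)*(r - 1)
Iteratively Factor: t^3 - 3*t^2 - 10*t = (t - 5)*(t^2 + 2*t) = (t - 5)*(t + 2)*(t)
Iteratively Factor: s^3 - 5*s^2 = (s)*(s^2 - 5*s) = s*(s - 5)*(s)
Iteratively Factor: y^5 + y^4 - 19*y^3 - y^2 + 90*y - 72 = (y - 1)*(y^4 + 2*y^3 - 17*y^2 - 18*y + 72) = (y - 3)*(y - 1)*(y^3 + 5*y^2 - 2*y - 24) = (y - 3)*(y - 2)*(y - 1)*(y^2 + 7*y + 12) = (y - 3)*(y - 2)*(y - 1)*(y + 3)*(y + 4)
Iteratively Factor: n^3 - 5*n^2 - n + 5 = (n + 1)*(n^2 - 6*n + 5) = (n - 1)*(n + 1)*(n - 5)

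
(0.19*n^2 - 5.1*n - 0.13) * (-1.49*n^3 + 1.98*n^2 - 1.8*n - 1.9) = -0.2831*n^5 + 7.9752*n^4 - 10.2463*n^3 + 8.5616*n^2 + 9.924*n + 0.247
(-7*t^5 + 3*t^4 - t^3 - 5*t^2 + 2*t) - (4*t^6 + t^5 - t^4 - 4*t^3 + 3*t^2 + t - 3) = -4*t^6 - 8*t^5 + 4*t^4 + 3*t^3 - 8*t^2 + t + 3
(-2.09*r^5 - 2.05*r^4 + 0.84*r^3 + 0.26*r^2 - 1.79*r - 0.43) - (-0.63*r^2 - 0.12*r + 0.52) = -2.09*r^5 - 2.05*r^4 + 0.84*r^3 + 0.89*r^2 - 1.67*r - 0.95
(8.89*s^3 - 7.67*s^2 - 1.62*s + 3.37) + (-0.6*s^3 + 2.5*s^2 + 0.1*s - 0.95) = 8.29*s^3 - 5.17*s^2 - 1.52*s + 2.42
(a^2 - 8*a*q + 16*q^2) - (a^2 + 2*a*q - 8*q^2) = -10*a*q + 24*q^2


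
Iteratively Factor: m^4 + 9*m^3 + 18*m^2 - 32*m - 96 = (m + 4)*(m^3 + 5*m^2 - 2*m - 24) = (m - 2)*(m + 4)*(m^2 + 7*m + 12) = (m - 2)*(m + 3)*(m + 4)*(m + 4)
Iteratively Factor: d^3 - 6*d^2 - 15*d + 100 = (d + 4)*(d^2 - 10*d + 25) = (d - 5)*(d + 4)*(d - 5)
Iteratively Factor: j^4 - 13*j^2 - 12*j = (j + 3)*(j^3 - 3*j^2 - 4*j) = j*(j + 3)*(j^2 - 3*j - 4) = j*(j - 4)*(j + 3)*(j + 1)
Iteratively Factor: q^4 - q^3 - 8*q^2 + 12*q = (q + 3)*(q^3 - 4*q^2 + 4*q) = (q - 2)*(q + 3)*(q^2 - 2*q) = (q - 2)^2*(q + 3)*(q)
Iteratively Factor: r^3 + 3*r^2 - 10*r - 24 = (r + 2)*(r^2 + r - 12) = (r - 3)*(r + 2)*(r + 4)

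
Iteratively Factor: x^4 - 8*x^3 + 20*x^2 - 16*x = (x)*(x^3 - 8*x^2 + 20*x - 16) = x*(x - 2)*(x^2 - 6*x + 8) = x*(x - 4)*(x - 2)*(x - 2)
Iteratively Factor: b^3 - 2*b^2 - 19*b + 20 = (b - 5)*(b^2 + 3*b - 4) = (b - 5)*(b - 1)*(b + 4)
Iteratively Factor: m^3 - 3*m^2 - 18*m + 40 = (m - 5)*(m^2 + 2*m - 8) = (m - 5)*(m - 2)*(m + 4)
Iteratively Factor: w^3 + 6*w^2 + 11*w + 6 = (w + 3)*(w^2 + 3*w + 2) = (w + 2)*(w + 3)*(w + 1)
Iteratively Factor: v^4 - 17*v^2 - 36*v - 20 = (v + 1)*(v^3 - v^2 - 16*v - 20) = (v + 1)*(v + 2)*(v^2 - 3*v - 10) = (v + 1)*(v + 2)^2*(v - 5)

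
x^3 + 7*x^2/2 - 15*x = x*(x - 5/2)*(x + 6)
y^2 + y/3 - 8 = (y - 8/3)*(y + 3)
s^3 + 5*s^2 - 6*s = s*(s - 1)*(s + 6)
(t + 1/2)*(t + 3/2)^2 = t^3 + 7*t^2/2 + 15*t/4 + 9/8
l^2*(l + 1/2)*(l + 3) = l^4 + 7*l^3/2 + 3*l^2/2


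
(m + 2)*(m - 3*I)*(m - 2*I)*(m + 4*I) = m^4 + 2*m^3 - I*m^3 + 14*m^2 - 2*I*m^2 + 28*m - 24*I*m - 48*I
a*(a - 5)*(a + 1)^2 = a^4 - 3*a^3 - 9*a^2 - 5*a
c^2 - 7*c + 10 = (c - 5)*(c - 2)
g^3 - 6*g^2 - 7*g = g*(g - 7)*(g + 1)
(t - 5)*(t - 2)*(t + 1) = t^3 - 6*t^2 + 3*t + 10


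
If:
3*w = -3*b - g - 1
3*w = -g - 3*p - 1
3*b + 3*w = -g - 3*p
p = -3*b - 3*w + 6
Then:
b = 1/3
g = -20/3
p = 1/3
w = 14/9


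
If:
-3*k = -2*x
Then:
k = 2*x/3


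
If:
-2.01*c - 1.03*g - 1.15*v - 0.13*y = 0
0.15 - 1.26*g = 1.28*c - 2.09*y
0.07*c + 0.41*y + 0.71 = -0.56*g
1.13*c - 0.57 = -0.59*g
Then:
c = 1.19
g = -1.32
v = -0.89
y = -0.14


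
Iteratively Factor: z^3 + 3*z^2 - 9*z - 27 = (z - 3)*(z^2 + 6*z + 9) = (z - 3)*(z + 3)*(z + 3)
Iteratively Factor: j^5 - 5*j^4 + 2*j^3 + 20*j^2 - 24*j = (j - 3)*(j^4 - 2*j^3 - 4*j^2 + 8*j) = (j - 3)*(j - 2)*(j^3 - 4*j) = j*(j - 3)*(j - 2)*(j^2 - 4) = j*(j - 3)*(j - 2)^2*(j + 2)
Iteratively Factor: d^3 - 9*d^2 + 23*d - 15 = (d - 5)*(d^2 - 4*d + 3) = (d - 5)*(d - 1)*(d - 3)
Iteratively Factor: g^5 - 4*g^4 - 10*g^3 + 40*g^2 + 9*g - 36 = (g - 4)*(g^4 - 10*g^2 + 9) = (g - 4)*(g - 1)*(g^3 + g^2 - 9*g - 9) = (g - 4)*(g - 1)*(g + 1)*(g^2 - 9) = (g - 4)*(g - 1)*(g + 1)*(g + 3)*(g - 3)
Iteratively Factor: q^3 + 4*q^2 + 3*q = (q)*(q^2 + 4*q + 3) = q*(q + 3)*(q + 1)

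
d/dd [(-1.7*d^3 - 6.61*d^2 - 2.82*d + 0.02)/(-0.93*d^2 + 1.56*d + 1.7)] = (1.581*d^4 - 5.304*d^3 - 21.6042*d^2 - 22.4368*d - 4.8252)/(0.8649*d^4 - 2.9016*d^3 - 0.7284*d^2 + 5.304*d + 2.89)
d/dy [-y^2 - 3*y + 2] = -2*y - 3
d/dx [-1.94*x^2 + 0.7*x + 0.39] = 0.7 - 3.88*x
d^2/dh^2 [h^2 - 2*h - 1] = 2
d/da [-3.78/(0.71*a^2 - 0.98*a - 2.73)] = (5.3676*a - 3.7044)/(-0.71*a^2 + 0.98*a + 2.73)^2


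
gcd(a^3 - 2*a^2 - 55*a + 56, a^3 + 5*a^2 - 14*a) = a + 7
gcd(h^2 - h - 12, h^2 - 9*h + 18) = 1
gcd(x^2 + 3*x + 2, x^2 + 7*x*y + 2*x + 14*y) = x + 2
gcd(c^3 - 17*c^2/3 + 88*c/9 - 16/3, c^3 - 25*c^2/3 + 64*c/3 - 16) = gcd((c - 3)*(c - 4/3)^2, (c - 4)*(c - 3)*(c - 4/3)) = c^2 - 13*c/3 + 4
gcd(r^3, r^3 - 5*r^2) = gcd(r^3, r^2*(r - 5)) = r^2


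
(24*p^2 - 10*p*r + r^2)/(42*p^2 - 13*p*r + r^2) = (4*p - r)/(7*p - r)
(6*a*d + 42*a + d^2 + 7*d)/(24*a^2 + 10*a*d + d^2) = (d + 7)/(4*a + d)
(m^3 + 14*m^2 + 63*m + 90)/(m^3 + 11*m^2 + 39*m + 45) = (m + 6)/(m + 3)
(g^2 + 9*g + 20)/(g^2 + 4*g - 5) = (g + 4)/(g - 1)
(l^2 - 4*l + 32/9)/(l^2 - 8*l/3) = (l - 4/3)/l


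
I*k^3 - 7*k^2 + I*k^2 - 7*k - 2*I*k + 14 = (k + 2)*(k + 7*I)*(I*k - I)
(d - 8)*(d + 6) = d^2 - 2*d - 48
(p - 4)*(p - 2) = p^2 - 6*p + 8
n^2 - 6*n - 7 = (n - 7)*(n + 1)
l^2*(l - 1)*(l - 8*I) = l^4 - l^3 - 8*I*l^3 + 8*I*l^2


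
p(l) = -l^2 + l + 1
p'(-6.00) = 13.00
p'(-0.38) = 1.76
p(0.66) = 1.22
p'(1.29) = -1.58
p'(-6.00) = 13.00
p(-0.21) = 0.75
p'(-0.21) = 1.42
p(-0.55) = 0.15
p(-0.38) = 0.48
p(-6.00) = -41.00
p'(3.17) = -5.34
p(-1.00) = -1.00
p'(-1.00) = 3.00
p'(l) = 1 - 2*l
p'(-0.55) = 2.10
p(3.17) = -5.88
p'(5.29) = -9.58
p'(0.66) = -0.32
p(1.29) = 0.63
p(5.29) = -21.69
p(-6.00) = -41.00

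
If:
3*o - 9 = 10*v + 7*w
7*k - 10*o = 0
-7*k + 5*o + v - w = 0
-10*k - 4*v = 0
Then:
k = 90/691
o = 63/691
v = -225/691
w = -540/691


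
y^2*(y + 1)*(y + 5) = y^4 + 6*y^3 + 5*y^2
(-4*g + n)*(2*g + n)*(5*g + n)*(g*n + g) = -40*g^4*n - 40*g^4 - 18*g^3*n^2 - 18*g^3*n + 3*g^2*n^3 + 3*g^2*n^2 + g*n^4 + g*n^3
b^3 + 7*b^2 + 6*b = b*(b + 1)*(b + 6)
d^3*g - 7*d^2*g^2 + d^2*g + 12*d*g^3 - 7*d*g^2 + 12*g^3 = (d - 4*g)*(d - 3*g)*(d*g + g)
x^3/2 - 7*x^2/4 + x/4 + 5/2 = (x/2 + 1/2)*(x - 5/2)*(x - 2)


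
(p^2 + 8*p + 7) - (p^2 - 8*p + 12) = 16*p - 5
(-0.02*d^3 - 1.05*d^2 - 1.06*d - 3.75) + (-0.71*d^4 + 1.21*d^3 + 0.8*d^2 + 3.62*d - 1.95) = -0.71*d^4 + 1.19*d^3 - 0.25*d^2 + 2.56*d - 5.7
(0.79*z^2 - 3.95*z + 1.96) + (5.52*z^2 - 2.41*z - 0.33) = 6.31*z^2 - 6.36*z + 1.63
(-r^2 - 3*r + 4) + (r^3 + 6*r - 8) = r^3 - r^2 + 3*r - 4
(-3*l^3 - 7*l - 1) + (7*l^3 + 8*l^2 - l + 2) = 4*l^3 + 8*l^2 - 8*l + 1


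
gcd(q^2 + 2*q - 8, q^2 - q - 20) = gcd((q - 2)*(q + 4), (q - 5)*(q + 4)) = q + 4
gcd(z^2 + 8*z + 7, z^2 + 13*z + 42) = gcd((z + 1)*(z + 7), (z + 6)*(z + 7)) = z + 7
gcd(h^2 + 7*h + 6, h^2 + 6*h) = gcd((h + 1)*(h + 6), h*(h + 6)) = h + 6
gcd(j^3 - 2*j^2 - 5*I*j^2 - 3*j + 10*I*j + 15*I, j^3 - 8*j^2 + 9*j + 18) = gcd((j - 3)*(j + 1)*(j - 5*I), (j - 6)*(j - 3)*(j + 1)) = j^2 - 2*j - 3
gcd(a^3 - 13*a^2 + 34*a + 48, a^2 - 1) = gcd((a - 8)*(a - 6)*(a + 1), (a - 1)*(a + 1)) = a + 1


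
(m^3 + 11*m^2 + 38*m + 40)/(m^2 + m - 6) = (m^3 + 11*m^2 + 38*m + 40)/(m^2 + m - 6)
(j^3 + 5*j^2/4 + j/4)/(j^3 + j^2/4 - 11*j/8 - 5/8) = 2*j*(4*j + 1)/(8*j^2 - 6*j - 5)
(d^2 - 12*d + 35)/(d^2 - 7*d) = (d - 5)/d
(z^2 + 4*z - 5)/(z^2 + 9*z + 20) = (z - 1)/(z + 4)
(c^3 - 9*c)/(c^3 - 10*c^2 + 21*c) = (c + 3)/(c - 7)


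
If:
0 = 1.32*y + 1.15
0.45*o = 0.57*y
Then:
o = -1.10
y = -0.87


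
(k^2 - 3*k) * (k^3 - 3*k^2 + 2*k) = k^5 - 6*k^4 + 11*k^3 - 6*k^2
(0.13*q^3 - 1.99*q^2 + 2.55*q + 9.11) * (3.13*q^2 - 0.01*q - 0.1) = 0.4069*q^5 - 6.23*q^4 + 7.9884*q^3 + 28.6878*q^2 - 0.3461*q - 0.911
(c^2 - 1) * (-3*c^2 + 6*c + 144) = -3*c^4 + 6*c^3 + 147*c^2 - 6*c - 144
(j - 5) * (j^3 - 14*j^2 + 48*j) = j^4 - 19*j^3 + 118*j^2 - 240*j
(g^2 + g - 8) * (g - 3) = g^3 - 2*g^2 - 11*g + 24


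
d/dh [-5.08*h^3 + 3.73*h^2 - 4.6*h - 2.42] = -15.24*h^2 + 7.46*h - 4.6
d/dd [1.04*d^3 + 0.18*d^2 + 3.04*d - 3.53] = 3.12*d^2 + 0.36*d + 3.04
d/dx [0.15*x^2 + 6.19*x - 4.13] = 0.3*x + 6.19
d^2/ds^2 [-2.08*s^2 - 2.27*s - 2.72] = -4.16000000000000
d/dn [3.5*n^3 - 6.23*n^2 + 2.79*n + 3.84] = 10.5*n^2 - 12.46*n + 2.79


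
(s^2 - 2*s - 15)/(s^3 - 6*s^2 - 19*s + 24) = (s - 5)/(s^2 - 9*s + 8)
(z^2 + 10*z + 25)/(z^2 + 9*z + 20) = (z + 5)/(z + 4)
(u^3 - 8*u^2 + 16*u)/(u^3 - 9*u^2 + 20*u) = (u - 4)/(u - 5)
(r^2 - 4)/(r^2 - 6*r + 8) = (r + 2)/(r - 4)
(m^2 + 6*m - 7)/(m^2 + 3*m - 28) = (m - 1)/(m - 4)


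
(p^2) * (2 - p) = -p^3 + 2*p^2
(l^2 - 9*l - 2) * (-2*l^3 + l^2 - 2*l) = -2*l^5 + 19*l^4 - 7*l^3 + 16*l^2 + 4*l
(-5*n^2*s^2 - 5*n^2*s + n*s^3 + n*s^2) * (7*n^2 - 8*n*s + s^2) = -35*n^4*s^2 - 35*n^4*s + 47*n^3*s^3 + 47*n^3*s^2 - 13*n^2*s^4 - 13*n^2*s^3 + n*s^5 + n*s^4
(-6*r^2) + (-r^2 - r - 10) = -7*r^2 - r - 10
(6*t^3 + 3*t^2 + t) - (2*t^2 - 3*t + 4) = 6*t^3 + t^2 + 4*t - 4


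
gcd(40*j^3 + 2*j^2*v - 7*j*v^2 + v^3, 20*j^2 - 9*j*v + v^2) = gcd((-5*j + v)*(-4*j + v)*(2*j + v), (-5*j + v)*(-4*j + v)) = 20*j^2 - 9*j*v + v^2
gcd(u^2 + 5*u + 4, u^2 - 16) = u + 4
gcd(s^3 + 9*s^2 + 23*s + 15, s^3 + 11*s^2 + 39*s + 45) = s^2 + 8*s + 15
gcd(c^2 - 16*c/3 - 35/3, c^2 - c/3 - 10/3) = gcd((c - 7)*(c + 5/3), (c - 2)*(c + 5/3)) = c + 5/3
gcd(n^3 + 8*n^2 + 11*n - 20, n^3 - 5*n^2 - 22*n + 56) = n + 4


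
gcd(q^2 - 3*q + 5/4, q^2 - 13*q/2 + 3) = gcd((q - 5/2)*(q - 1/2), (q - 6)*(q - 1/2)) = q - 1/2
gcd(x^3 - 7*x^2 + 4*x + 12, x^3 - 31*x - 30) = x^2 - 5*x - 6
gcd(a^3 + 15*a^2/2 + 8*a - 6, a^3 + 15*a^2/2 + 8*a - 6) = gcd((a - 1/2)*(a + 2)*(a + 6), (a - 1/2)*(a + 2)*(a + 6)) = a^3 + 15*a^2/2 + 8*a - 6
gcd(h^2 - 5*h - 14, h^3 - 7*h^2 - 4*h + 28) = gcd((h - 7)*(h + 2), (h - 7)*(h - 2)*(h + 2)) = h^2 - 5*h - 14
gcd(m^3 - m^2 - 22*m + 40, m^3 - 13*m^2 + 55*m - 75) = 1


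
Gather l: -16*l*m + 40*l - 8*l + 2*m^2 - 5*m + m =l*(32 - 16*m) + 2*m^2 - 4*m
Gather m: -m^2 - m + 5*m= -m^2 + 4*m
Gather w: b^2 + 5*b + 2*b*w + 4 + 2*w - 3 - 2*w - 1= b^2 + 2*b*w + 5*b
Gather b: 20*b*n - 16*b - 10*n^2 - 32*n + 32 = b*(20*n - 16) - 10*n^2 - 32*n + 32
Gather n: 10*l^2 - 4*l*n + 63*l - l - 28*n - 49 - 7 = 10*l^2 + 62*l + n*(-4*l - 28) - 56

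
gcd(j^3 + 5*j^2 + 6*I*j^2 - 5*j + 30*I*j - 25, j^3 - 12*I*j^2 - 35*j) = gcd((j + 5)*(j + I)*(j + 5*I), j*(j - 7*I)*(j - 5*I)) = 1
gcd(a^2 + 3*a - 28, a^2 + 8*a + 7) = a + 7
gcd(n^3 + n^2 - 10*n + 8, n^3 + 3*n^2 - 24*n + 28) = n - 2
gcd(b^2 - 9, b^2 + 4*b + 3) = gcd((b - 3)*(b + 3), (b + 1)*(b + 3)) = b + 3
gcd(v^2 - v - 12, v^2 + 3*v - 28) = v - 4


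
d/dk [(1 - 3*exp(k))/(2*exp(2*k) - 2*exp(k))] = (3*exp(2*k) - 2*exp(k) + 1)*exp(-k)/(2*(exp(2*k) - 2*exp(k) + 1))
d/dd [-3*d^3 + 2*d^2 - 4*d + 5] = -9*d^2 + 4*d - 4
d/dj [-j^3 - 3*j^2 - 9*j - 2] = -3*j^2 - 6*j - 9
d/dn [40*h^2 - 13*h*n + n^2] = -13*h + 2*n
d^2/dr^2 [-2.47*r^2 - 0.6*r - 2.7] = -4.94000000000000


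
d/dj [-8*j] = -8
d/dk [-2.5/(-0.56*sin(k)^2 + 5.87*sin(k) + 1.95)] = (14.675 - 2.8*sin(k))*cos(k)/(-0.56*sin(k)^2 + 5.87*sin(k) + 1.95)^2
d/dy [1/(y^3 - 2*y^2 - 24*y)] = (-3*y^2 + 4*y + 24)/(y^2*(-y^2 + 2*y + 24)^2)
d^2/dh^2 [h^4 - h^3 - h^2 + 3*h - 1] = 12*h^2 - 6*h - 2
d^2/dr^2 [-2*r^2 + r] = -4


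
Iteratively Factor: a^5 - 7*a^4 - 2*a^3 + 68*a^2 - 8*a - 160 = (a + 2)*(a^4 - 9*a^3 + 16*a^2 + 36*a - 80) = (a + 2)^2*(a^3 - 11*a^2 + 38*a - 40) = (a - 4)*(a + 2)^2*(a^2 - 7*a + 10) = (a - 4)*(a - 2)*(a + 2)^2*(a - 5)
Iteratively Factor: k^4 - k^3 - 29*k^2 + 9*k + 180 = (k - 3)*(k^3 + 2*k^2 - 23*k - 60) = (k - 3)*(k + 4)*(k^2 - 2*k - 15) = (k - 3)*(k + 3)*(k + 4)*(k - 5)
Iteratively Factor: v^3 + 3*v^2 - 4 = (v + 2)*(v^2 + v - 2) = (v - 1)*(v + 2)*(v + 2)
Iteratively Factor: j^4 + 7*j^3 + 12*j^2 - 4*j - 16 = (j + 2)*(j^3 + 5*j^2 + 2*j - 8) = (j - 1)*(j + 2)*(j^2 + 6*j + 8) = (j - 1)*(j + 2)*(j + 4)*(j + 2)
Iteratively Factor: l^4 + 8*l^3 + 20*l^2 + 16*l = (l)*(l^3 + 8*l^2 + 20*l + 16) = l*(l + 2)*(l^2 + 6*l + 8) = l*(l + 2)*(l + 4)*(l + 2)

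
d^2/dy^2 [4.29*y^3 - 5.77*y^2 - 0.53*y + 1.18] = 25.74*y - 11.54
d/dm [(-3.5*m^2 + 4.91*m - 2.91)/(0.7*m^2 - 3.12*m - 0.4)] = (7.483*m^2 + 6.874*m - 11.0432)/(0.49*m^4 - 4.368*m^3 + 9.1744*m^2 + 2.496*m + 0.16)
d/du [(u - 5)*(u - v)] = 2*u - v - 5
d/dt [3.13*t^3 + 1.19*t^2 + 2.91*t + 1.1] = 9.39*t^2 + 2.38*t + 2.91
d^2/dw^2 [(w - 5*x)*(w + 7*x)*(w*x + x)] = 2*x*(3*w + 2*x + 1)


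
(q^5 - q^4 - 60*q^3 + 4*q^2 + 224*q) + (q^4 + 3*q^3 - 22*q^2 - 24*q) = q^5 - 57*q^3 - 18*q^2 + 200*q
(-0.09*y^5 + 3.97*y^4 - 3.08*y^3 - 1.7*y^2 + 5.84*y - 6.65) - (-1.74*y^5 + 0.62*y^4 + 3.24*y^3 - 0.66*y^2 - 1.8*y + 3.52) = 1.65*y^5 + 3.35*y^4 - 6.32*y^3 - 1.04*y^2 + 7.64*y - 10.17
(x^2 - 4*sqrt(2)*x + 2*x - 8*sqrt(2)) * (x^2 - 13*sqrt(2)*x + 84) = x^4 - 17*sqrt(2)*x^3 + 2*x^3 - 34*sqrt(2)*x^2 + 188*x^2 - 336*sqrt(2)*x + 376*x - 672*sqrt(2)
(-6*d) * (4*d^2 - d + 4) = -24*d^3 + 6*d^2 - 24*d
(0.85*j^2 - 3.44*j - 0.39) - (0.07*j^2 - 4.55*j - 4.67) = 0.78*j^2 + 1.11*j + 4.28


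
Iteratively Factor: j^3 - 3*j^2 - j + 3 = (j - 1)*(j^2 - 2*j - 3) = (j - 1)*(j + 1)*(j - 3)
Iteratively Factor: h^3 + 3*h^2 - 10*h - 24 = (h - 3)*(h^2 + 6*h + 8) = (h - 3)*(h + 2)*(h + 4)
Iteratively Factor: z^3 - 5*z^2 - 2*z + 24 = (z - 4)*(z^2 - z - 6) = (z - 4)*(z - 3)*(z + 2)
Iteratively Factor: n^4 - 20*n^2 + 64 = (n - 4)*(n^3 + 4*n^2 - 4*n - 16) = (n - 4)*(n - 2)*(n^2 + 6*n + 8) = (n - 4)*(n - 2)*(n + 2)*(n + 4)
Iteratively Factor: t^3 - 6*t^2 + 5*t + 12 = (t - 4)*(t^2 - 2*t - 3) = (t - 4)*(t + 1)*(t - 3)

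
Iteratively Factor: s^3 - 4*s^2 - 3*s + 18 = (s - 3)*(s^2 - s - 6) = (s - 3)*(s + 2)*(s - 3)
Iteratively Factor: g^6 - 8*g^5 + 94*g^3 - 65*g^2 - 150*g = (g + 3)*(g^5 - 11*g^4 + 33*g^3 - 5*g^2 - 50*g) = g*(g + 3)*(g^4 - 11*g^3 + 33*g^2 - 5*g - 50) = g*(g - 2)*(g + 3)*(g^3 - 9*g^2 + 15*g + 25) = g*(g - 2)*(g + 1)*(g + 3)*(g^2 - 10*g + 25) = g*(g - 5)*(g - 2)*(g + 1)*(g + 3)*(g - 5)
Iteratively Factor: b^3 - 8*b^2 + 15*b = (b - 5)*(b^2 - 3*b) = (b - 5)*(b - 3)*(b)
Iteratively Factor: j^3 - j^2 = (j - 1)*(j^2) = j*(j - 1)*(j)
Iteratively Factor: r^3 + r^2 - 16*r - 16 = (r - 4)*(r^2 + 5*r + 4) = (r - 4)*(r + 4)*(r + 1)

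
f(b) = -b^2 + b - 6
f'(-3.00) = 7.00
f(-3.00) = -18.00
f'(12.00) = -23.00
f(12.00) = -138.00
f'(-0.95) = 2.90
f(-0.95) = -7.85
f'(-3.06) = 7.12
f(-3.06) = -18.42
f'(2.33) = -3.66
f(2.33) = -9.10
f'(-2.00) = 5.00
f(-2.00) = -12.00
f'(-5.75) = 12.50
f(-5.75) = -44.81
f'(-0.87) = 2.74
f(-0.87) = -7.63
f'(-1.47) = 3.94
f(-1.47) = -9.63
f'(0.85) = -0.70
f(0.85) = -5.87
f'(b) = 1 - 2*b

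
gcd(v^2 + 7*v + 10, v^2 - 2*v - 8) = v + 2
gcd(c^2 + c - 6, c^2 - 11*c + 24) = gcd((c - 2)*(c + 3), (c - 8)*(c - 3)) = 1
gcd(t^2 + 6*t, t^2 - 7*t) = t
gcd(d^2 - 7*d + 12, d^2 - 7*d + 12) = d^2 - 7*d + 12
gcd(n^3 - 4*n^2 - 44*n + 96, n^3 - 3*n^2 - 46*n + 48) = n^2 - 2*n - 48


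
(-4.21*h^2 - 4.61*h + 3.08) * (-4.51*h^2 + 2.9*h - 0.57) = 18.9871*h^4 + 8.5821*h^3 - 24.8601*h^2 + 11.5597*h - 1.7556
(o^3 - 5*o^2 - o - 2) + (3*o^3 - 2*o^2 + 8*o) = 4*o^3 - 7*o^2 + 7*o - 2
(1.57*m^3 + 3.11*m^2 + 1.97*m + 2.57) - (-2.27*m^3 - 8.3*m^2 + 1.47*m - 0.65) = 3.84*m^3 + 11.41*m^2 + 0.5*m + 3.22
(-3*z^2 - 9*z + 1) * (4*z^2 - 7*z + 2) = -12*z^4 - 15*z^3 + 61*z^2 - 25*z + 2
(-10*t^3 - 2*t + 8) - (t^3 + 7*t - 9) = -11*t^3 - 9*t + 17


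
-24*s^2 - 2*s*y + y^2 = (-6*s + y)*(4*s + y)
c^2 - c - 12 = (c - 4)*(c + 3)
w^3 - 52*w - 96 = (w - 8)*(w + 2)*(w + 6)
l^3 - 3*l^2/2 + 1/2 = (l - 1)^2*(l + 1/2)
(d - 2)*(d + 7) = d^2 + 5*d - 14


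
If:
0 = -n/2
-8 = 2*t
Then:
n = 0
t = -4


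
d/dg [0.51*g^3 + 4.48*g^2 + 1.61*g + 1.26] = 1.53*g^2 + 8.96*g + 1.61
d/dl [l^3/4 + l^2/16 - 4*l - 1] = 3*l^2/4 + l/8 - 4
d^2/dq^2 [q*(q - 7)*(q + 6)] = 6*q - 2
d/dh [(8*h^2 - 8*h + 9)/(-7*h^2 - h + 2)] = (-64*h^2 + 158*h - 7)/(49*h^4 + 14*h^3 - 27*h^2 - 4*h + 4)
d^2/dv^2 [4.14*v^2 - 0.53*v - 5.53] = 8.28000000000000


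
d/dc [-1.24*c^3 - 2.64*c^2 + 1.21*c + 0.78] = -3.72*c^2 - 5.28*c + 1.21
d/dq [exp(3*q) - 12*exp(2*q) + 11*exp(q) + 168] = (3*exp(2*q) - 24*exp(q) + 11)*exp(q)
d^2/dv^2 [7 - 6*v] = 0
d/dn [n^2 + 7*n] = 2*n + 7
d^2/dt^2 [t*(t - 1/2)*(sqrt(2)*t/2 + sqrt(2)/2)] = sqrt(2)*(6*t + 1)/2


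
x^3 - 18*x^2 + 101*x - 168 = (x - 8)*(x - 7)*(x - 3)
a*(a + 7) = a^2 + 7*a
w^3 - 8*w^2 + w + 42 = (w - 7)*(w - 3)*(w + 2)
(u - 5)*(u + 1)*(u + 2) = u^3 - 2*u^2 - 13*u - 10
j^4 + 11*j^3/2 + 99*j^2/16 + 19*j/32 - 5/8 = (j - 1/4)*(j + 1/2)*(j + 5/4)*(j + 4)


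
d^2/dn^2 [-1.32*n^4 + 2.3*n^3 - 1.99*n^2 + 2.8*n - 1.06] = -15.84*n^2 + 13.8*n - 3.98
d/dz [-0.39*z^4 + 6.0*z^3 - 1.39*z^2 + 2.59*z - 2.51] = -1.56*z^3 + 18.0*z^2 - 2.78*z + 2.59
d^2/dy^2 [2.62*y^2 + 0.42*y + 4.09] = 5.24000000000000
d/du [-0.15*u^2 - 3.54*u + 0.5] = -0.3*u - 3.54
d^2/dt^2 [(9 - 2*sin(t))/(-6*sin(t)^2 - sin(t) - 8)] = (-72*sin(t)^5 + 1308*sin(t)^4 + 882*sin(t)^3 - 3647*sin(t)^2 - 1100*sin(t) + 814)/(6*sin(t)^2 + sin(t) + 8)^3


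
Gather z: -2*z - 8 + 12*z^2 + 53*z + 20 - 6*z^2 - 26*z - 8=6*z^2 + 25*z + 4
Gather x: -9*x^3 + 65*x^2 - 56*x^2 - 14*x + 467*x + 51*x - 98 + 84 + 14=-9*x^3 + 9*x^2 + 504*x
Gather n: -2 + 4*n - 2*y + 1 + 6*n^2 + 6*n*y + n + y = 6*n^2 + n*(6*y + 5) - y - 1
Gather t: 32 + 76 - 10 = 98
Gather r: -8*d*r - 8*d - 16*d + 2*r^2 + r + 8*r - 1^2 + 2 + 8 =-24*d + 2*r^2 + r*(9 - 8*d) + 9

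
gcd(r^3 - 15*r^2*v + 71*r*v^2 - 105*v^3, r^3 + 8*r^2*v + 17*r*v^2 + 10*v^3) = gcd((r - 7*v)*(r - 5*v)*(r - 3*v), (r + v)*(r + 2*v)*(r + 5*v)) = 1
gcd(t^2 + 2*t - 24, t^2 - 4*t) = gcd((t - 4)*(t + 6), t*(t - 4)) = t - 4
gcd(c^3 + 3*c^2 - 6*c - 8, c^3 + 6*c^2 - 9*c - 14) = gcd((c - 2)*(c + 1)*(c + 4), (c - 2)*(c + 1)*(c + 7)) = c^2 - c - 2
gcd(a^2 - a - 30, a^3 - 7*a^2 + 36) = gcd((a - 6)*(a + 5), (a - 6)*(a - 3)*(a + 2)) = a - 6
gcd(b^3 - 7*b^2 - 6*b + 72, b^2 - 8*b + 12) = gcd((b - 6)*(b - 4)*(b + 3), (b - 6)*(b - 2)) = b - 6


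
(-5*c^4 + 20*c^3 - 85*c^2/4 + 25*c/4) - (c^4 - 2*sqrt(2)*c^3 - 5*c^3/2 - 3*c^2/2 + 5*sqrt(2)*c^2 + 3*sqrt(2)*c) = -6*c^4 + 2*sqrt(2)*c^3 + 45*c^3/2 - 79*c^2/4 - 5*sqrt(2)*c^2 - 3*sqrt(2)*c + 25*c/4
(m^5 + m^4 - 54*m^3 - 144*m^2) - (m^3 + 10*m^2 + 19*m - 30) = m^5 + m^4 - 55*m^3 - 154*m^2 - 19*m + 30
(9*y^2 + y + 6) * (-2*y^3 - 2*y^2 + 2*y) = -18*y^5 - 20*y^4 + 4*y^3 - 10*y^2 + 12*y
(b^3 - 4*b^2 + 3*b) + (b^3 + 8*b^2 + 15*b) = 2*b^3 + 4*b^2 + 18*b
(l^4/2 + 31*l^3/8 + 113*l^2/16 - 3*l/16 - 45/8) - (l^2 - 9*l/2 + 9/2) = l^4/2 + 31*l^3/8 + 97*l^2/16 + 69*l/16 - 81/8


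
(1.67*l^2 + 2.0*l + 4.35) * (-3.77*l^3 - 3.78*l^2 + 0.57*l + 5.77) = -6.2959*l^5 - 13.8526*l^4 - 23.0076*l^3 - 5.6671*l^2 + 14.0195*l + 25.0995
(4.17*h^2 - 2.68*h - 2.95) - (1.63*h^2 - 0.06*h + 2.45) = 2.54*h^2 - 2.62*h - 5.4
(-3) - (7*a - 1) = -7*a - 2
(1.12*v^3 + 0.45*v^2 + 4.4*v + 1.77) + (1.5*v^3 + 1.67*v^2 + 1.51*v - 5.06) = 2.62*v^3 + 2.12*v^2 + 5.91*v - 3.29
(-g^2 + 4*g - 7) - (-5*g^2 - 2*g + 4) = 4*g^2 + 6*g - 11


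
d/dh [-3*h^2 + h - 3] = 1 - 6*h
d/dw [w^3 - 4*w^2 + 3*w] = 3*w^2 - 8*w + 3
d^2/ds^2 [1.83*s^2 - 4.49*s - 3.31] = 3.66000000000000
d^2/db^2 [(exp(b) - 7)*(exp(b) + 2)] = (4*exp(b) - 5)*exp(b)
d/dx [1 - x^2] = -2*x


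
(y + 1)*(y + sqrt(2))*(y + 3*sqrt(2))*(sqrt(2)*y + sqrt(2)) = sqrt(2)*y^4 + 2*sqrt(2)*y^3 + 8*y^3 + 7*sqrt(2)*y^2 + 16*y^2 + 8*y + 12*sqrt(2)*y + 6*sqrt(2)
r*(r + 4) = r^2 + 4*r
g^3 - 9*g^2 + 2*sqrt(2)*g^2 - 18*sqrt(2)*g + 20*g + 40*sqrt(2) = (g - 5)*(g - 4)*(g + 2*sqrt(2))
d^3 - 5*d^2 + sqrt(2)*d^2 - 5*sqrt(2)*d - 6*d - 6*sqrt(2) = (d - 6)*(d + 1)*(d + sqrt(2))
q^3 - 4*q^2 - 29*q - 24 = (q - 8)*(q + 1)*(q + 3)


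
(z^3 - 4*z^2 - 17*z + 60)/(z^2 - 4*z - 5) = (z^2 + z - 12)/(z + 1)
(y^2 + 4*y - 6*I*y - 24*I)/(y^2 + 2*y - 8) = (y - 6*I)/(y - 2)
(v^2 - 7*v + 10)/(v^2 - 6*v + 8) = (v - 5)/(v - 4)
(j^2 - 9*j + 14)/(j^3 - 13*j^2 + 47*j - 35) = (j - 2)/(j^2 - 6*j + 5)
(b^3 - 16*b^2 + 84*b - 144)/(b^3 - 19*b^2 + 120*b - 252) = (b - 4)/(b - 7)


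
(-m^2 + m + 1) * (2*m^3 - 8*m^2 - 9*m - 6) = -2*m^5 + 10*m^4 + 3*m^3 - 11*m^2 - 15*m - 6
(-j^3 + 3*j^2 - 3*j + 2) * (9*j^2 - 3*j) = -9*j^5 + 30*j^4 - 36*j^3 + 27*j^2 - 6*j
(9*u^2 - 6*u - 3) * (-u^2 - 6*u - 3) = -9*u^4 - 48*u^3 + 12*u^2 + 36*u + 9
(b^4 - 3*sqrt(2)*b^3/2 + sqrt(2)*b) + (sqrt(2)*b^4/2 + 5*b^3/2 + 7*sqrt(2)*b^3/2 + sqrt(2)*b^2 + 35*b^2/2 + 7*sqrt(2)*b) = sqrt(2)*b^4/2 + b^4 + 5*b^3/2 + 2*sqrt(2)*b^3 + sqrt(2)*b^2 + 35*b^2/2 + 8*sqrt(2)*b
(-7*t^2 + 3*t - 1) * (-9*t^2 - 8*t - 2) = 63*t^4 + 29*t^3 - t^2 + 2*t + 2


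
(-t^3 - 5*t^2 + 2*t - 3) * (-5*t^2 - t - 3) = 5*t^5 + 26*t^4 - 2*t^3 + 28*t^2 - 3*t + 9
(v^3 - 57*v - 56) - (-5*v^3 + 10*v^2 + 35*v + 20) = 6*v^3 - 10*v^2 - 92*v - 76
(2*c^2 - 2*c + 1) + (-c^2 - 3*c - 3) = c^2 - 5*c - 2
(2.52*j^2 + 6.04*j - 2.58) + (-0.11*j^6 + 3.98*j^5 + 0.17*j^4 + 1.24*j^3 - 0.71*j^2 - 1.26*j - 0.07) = -0.11*j^6 + 3.98*j^5 + 0.17*j^4 + 1.24*j^3 + 1.81*j^2 + 4.78*j - 2.65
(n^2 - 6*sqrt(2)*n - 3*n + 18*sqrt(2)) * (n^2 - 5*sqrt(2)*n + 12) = n^4 - 11*sqrt(2)*n^3 - 3*n^3 + 33*sqrt(2)*n^2 + 72*n^2 - 216*n - 72*sqrt(2)*n + 216*sqrt(2)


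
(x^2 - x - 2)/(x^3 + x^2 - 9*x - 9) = (x - 2)/(x^2 - 9)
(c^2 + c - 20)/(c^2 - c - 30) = (c - 4)/(c - 6)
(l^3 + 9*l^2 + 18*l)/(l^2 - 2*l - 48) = l*(l + 3)/(l - 8)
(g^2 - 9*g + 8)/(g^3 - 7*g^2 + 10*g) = (g^2 - 9*g + 8)/(g*(g^2 - 7*g + 10))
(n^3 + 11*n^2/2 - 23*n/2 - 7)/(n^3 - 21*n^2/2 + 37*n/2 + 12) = (n^2 + 5*n - 14)/(n^2 - 11*n + 24)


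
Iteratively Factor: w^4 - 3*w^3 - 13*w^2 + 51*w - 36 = (w - 3)*(w^3 - 13*w + 12) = (w - 3)*(w - 1)*(w^2 + w - 12) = (w - 3)*(w - 1)*(w + 4)*(w - 3)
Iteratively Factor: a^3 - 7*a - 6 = (a + 2)*(a^2 - 2*a - 3) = (a - 3)*(a + 2)*(a + 1)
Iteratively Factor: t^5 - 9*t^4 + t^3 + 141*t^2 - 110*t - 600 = (t - 4)*(t^4 - 5*t^3 - 19*t^2 + 65*t + 150) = (t - 5)*(t - 4)*(t^3 - 19*t - 30) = (t - 5)*(t - 4)*(t + 3)*(t^2 - 3*t - 10) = (t - 5)*(t - 4)*(t + 2)*(t + 3)*(t - 5)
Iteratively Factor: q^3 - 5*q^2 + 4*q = (q - 1)*(q^2 - 4*q) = (q - 4)*(q - 1)*(q)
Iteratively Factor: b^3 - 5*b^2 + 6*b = (b)*(b^2 - 5*b + 6) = b*(b - 2)*(b - 3)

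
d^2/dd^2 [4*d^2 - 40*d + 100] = 8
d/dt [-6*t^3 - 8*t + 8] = -18*t^2 - 8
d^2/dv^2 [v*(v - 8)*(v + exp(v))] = v^2*exp(v) - 4*v*exp(v) + 6*v - 14*exp(v) - 16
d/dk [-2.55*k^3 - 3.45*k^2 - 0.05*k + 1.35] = -7.65*k^2 - 6.9*k - 0.05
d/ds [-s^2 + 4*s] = 4 - 2*s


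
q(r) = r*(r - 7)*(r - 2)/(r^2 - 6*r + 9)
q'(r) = r*(6 - 2*r)*(r - 7)*(r - 2)/(r^2 - 6*r + 9)^2 + r*(r - 7)/(r^2 - 6*r + 9) + r*(r - 2)/(r^2 - 6*r + 9) + (r - 7)*(r - 2)/(r^2 - 6*r + 9)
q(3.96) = -25.60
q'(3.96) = 42.23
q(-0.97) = -1.46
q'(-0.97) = 1.44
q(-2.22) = -3.17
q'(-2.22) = 1.31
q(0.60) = 0.93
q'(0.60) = 1.52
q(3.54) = -64.69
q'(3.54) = 198.00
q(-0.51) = -0.78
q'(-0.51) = 1.50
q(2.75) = -140.25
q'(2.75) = -1327.00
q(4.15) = -19.23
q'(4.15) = 26.61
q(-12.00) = -14.19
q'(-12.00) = 1.05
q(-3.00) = -4.17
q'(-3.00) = 1.25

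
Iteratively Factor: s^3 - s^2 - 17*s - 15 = (s - 5)*(s^2 + 4*s + 3) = (s - 5)*(s + 1)*(s + 3)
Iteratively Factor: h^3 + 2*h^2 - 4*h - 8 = (h + 2)*(h^2 - 4) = (h - 2)*(h + 2)*(h + 2)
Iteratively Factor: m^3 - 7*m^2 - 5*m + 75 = (m - 5)*(m^2 - 2*m - 15) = (m - 5)^2*(m + 3)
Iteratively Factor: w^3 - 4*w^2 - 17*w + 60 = (w - 5)*(w^2 + w - 12) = (w - 5)*(w + 4)*(w - 3)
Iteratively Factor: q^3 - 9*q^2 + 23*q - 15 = (q - 1)*(q^2 - 8*q + 15) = (q - 3)*(q - 1)*(q - 5)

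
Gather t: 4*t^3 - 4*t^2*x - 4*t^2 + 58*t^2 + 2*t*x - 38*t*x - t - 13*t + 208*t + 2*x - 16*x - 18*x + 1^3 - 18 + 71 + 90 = 4*t^3 + t^2*(54 - 4*x) + t*(194 - 36*x) - 32*x + 144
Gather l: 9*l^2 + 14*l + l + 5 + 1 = 9*l^2 + 15*l + 6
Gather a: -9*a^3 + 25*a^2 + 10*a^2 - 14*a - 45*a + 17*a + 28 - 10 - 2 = -9*a^3 + 35*a^2 - 42*a + 16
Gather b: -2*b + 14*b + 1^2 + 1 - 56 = 12*b - 54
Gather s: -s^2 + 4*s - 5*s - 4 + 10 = -s^2 - s + 6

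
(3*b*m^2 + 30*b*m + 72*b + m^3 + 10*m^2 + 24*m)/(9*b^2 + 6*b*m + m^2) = (m^2 + 10*m + 24)/(3*b + m)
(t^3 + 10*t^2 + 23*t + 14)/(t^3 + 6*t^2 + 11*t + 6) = (t + 7)/(t + 3)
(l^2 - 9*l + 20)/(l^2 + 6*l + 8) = (l^2 - 9*l + 20)/(l^2 + 6*l + 8)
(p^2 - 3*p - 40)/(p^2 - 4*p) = (p^2 - 3*p - 40)/(p*(p - 4))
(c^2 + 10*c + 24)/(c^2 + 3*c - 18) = (c + 4)/(c - 3)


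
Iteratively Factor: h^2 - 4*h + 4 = (h - 2)*(h - 2)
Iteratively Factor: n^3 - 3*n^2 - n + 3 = (n - 3)*(n^2 - 1) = (n - 3)*(n - 1)*(n + 1)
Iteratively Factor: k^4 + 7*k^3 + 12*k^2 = (k)*(k^3 + 7*k^2 + 12*k) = k*(k + 3)*(k^2 + 4*k) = k*(k + 3)*(k + 4)*(k)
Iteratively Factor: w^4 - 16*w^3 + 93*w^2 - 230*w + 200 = (w - 4)*(w^3 - 12*w^2 + 45*w - 50) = (w - 5)*(w - 4)*(w^2 - 7*w + 10) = (w - 5)*(w - 4)*(w - 2)*(w - 5)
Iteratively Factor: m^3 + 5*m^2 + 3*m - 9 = (m + 3)*(m^2 + 2*m - 3) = (m + 3)^2*(m - 1)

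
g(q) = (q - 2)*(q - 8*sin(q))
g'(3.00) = 10.79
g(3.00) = 1.87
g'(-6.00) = 45.22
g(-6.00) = 65.88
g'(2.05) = -4.81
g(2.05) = -0.25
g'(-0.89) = 16.99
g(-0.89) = -15.39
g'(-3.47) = -52.94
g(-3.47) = 33.10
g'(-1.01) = 15.56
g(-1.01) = -17.35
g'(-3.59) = -52.95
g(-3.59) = 39.46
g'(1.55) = -6.82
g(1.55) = 2.90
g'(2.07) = -4.62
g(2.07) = -0.35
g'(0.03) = 13.57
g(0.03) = 0.41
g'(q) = q + (1 - 8*cos(q))*(q - 2) - 8*sin(q) = q + (2 - q)*(8*cos(q) - 1) - 8*sin(q)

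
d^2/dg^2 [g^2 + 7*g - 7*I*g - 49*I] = 2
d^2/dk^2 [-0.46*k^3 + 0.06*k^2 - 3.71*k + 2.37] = 0.12 - 2.76*k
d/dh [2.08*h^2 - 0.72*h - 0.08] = 4.16*h - 0.72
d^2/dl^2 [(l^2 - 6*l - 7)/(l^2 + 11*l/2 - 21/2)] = 8*(-23*l^3 + 21*l^2 - 609*l - 1043)/(8*l^6 + 132*l^5 + 474*l^4 - 1441*l^3 - 4977*l^2 + 14553*l - 9261)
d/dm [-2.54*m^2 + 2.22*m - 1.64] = 2.22 - 5.08*m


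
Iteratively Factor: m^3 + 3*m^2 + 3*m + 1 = (m + 1)*(m^2 + 2*m + 1) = (m + 1)^2*(m + 1)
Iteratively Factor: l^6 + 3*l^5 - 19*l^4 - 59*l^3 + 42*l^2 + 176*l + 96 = (l - 2)*(l^5 + 5*l^4 - 9*l^3 - 77*l^2 - 112*l - 48) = (l - 2)*(l + 1)*(l^4 + 4*l^3 - 13*l^2 - 64*l - 48) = (l - 2)*(l + 1)*(l + 4)*(l^3 - 13*l - 12) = (l - 4)*(l - 2)*(l + 1)*(l + 4)*(l^2 + 4*l + 3) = (l - 4)*(l - 2)*(l + 1)*(l + 3)*(l + 4)*(l + 1)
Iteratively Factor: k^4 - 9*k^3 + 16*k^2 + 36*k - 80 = (k - 5)*(k^3 - 4*k^2 - 4*k + 16) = (k - 5)*(k - 4)*(k^2 - 4) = (k - 5)*(k - 4)*(k + 2)*(k - 2)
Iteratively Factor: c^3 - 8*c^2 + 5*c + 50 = (c - 5)*(c^2 - 3*c - 10) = (c - 5)^2*(c + 2)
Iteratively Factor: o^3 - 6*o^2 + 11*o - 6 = (o - 3)*(o^2 - 3*o + 2) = (o - 3)*(o - 2)*(o - 1)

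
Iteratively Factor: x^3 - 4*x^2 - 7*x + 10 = (x + 2)*(x^2 - 6*x + 5) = (x - 5)*(x + 2)*(x - 1)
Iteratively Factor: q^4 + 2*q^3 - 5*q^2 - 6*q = (q)*(q^3 + 2*q^2 - 5*q - 6) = q*(q - 2)*(q^2 + 4*q + 3) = q*(q - 2)*(q + 1)*(q + 3)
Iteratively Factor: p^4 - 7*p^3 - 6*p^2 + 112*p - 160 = (p - 5)*(p^3 - 2*p^2 - 16*p + 32) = (p - 5)*(p - 4)*(p^2 + 2*p - 8) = (p - 5)*(p - 4)*(p + 4)*(p - 2)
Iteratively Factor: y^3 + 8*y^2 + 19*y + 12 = (y + 1)*(y^2 + 7*y + 12) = (y + 1)*(y + 4)*(y + 3)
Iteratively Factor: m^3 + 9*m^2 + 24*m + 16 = (m + 4)*(m^2 + 5*m + 4) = (m + 1)*(m + 4)*(m + 4)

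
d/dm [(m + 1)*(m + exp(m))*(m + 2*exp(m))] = (m + 1)*(m + exp(m))*(2*exp(m) + 1) + (m + 1)*(m + 2*exp(m))*(exp(m) + 1) + (m + exp(m))*(m + 2*exp(m))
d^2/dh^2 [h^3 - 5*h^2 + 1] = 6*h - 10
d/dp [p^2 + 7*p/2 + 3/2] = 2*p + 7/2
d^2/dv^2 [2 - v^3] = -6*v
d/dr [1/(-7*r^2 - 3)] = 14*r/(7*r^2 + 3)^2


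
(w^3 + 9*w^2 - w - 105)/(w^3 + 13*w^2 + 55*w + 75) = (w^2 + 4*w - 21)/(w^2 + 8*w + 15)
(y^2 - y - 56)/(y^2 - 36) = (y^2 - y - 56)/(y^2 - 36)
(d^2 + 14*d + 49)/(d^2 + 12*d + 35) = (d + 7)/(d + 5)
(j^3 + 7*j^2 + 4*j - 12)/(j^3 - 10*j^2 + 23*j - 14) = (j^2 + 8*j + 12)/(j^2 - 9*j + 14)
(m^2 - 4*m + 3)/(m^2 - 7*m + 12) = (m - 1)/(m - 4)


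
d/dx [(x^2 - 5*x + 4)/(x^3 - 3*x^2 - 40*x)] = (-x^4 + 10*x^3 - 67*x^2 + 24*x + 160)/(x^2*(x^4 - 6*x^3 - 71*x^2 + 240*x + 1600))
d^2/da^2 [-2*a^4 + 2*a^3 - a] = 12*a*(1 - 2*a)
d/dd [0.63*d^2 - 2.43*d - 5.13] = 1.26*d - 2.43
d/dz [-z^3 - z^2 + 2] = z*(-3*z - 2)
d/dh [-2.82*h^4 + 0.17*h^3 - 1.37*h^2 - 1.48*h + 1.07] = -11.28*h^3 + 0.51*h^2 - 2.74*h - 1.48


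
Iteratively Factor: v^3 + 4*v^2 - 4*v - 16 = (v + 4)*(v^2 - 4) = (v - 2)*(v + 4)*(v + 2)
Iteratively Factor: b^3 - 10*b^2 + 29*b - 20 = (b - 1)*(b^2 - 9*b + 20) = (b - 5)*(b - 1)*(b - 4)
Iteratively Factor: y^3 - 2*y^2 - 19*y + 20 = (y - 1)*(y^2 - y - 20) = (y - 5)*(y - 1)*(y + 4)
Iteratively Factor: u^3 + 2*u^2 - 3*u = (u - 1)*(u^2 + 3*u) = u*(u - 1)*(u + 3)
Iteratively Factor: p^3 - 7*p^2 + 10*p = (p - 5)*(p^2 - 2*p) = (p - 5)*(p - 2)*(p)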